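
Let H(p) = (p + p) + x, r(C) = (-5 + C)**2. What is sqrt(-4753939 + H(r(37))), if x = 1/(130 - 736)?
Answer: I*sqrt(1745065443882)/606 ≈ 2179.9*I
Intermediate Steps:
x = -1/606 (x = 1/(-606) = -1/606 ≈ -0.0016502)
H(p) = -1/606 + 2*p (H(p) = (p + p) - 1/606 = 2*p - 1/606 = -1/606 + 2*p)
sqrt(-4753939 + H(r(37))) = sqrt(-4753939 + (-1/606 + 2*(-5 + 37)**2)) = sqrt(-4753939 + (-1/606 + 2*32**2)) = sqrt(-4753939 + (-1/606 + 2*1024)) = sqrt(-4753939 + (-1/606 + 2048)) = sqrt(-4753939 + 1241087/606) = sqrt(-2879645947/606) = I*sqrt(1745065443882)/606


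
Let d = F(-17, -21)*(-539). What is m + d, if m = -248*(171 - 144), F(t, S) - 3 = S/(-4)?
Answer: -44571/4 ≈ -11143.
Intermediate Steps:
F(t, S) = 3 - S/4 (F(t, S) = 3 + S/(-4) = 3 + S*(-¼) = 3 - S/4)
m = -6696 (m = -248*27 = -6696)
d = -17787/4 (d = (3 - ¼*(-21))*(-539) = (3 + 21/4)*(-539) = (33/4)*(-539) = -17787/4 ≈ -4446.8)
m + d = -6696 - 17787/4 = -44571/4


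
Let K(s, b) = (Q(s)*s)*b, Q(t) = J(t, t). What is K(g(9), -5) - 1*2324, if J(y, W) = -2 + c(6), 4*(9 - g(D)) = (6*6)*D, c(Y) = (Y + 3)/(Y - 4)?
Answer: -1424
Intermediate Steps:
c(Y) = (3 + Y)/(-4 + Y)
g(D) = 9 - 9*D (g(D) = 9 - 6*6*D/4 = 9 - 9*D)
J(y, W) = 5/2 (J(y, W) = -2 + (3 + 6)/(-4 + 6) = -2 + 9/2 = 5/2)
Q(t) = 5/2
K(s, b) = 5*b*s/2 (K(s, b) = (5*s/2)*b = 5*b*s/2)
K(g(9), -5) - 1*2324 = (5/2)*(-5)*(9 - 9*9) - 1*2324 = (5/2)*(-5)*(9 - 81) - 2324 = (5/2)*(-5)*(-72) - 2324 = 900 - 2324 = -1424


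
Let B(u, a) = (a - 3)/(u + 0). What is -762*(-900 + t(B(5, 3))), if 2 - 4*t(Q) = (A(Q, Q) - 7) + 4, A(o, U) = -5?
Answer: 683895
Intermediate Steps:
B(u, a) = (-3 + a)/u
t(Q) = 5/2 (t(Q) = ½ - ((-5 - 7) + 4)/4 = ½ - (-12 + 4)/4 = ½ - ¼*(-8) = ½ + 2 = 5/2)
-762*(-900 + t(B(5, 3))) = -762*(-900 + 5/2) = -762*(-1795/2) = 683895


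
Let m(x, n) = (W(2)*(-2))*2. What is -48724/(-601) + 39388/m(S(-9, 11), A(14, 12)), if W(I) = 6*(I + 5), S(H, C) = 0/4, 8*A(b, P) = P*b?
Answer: -3871639/25242 ≈ -153.38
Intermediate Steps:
A(b, P) = P*b/8 (A(b, P) = (P*b)/8 = P*b/8)
S(H, C) = 0 (S(H, C) = 0*(1/4) = 0)
W(I) = 30 + 6*I (W(I) = 6*(5 + I) = 30 + 6*I)
m(x, n) = -168 (m(x, n) = ((30 + 6*2)*(-2))*2 = ((30 + 12)*(-2))*2 = (42*(-2))*2 = -84*2 = -168)
-48724/(-601) + 39388/m(S(-9, 11), A(14, 12)) = -48724/(-601) + 39388/(-168) = -48724*(-1/601) + 39388*(-1/168) = 48724/601 - 9847/42 = -3871639/25242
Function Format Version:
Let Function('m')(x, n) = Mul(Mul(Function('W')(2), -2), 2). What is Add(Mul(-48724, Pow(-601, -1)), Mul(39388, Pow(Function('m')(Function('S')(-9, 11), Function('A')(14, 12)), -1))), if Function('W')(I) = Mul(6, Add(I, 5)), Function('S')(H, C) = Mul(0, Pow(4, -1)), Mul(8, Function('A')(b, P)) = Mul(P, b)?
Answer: Rational(-3871639, 25242) ≈ -153.38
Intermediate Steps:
Function('A')(b, P) = Mul(Rational(1, 8), P, b) (Function('A')(b, P) = Mul(Rational(1, 8), Mul(P, b)) = Mul(Rational(1, 8), P, b))
Function('S')(H, C) = 0 (Function('S')(H, C) = Mul(0, Rational(1, 4)) = 0)
Function('W')(I) = Add(30, Mul(6, I)) (Function('W')(I) = Mul(6, Add(5, I)) = Add(30, Mul(6, I)))
Function('m')(x, n) = -168 (Function('m')(x, n) = Mul(Mul(Add(30, Mul(6, 2)), -2), 2) = Mul(Mul(Add(30, 12), -2), 2) = Mul(Mul(42, -2), 2) = Mul(-84, 2) = -168)
Add(Mul(-48724, Pow(-601, -1)), Mul(39388, Pow(Function('m')(Function('S')(-9, 11), Function('A')(14, 12)), -1))) = Add(Mul(-48724, Pow(-601, -1)), Mul(39388, Pow(-168, -1))) = Add(Mul(-48724, Rational(-1, 601)), Mul(39388, Rational(-1, 168))) = Add(Rational(48724, 601), Rational(-9847, 42)) = Rational(-3871639, 25242)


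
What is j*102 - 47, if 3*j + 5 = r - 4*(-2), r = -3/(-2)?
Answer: 106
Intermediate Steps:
r = 3/2 (r = -3*(-1/2) = 3/2 ≈ 1.5000)
j = 3/2 (j = -5/3 + (3/2 - 4*(-2))/3 = -5/3 + (3/2 + 8)/3 = -5/3 + (1/3)*(19/2) = -5/3 + 19/6 = 3/2 ≈ 1.5000)
j*102 - 47 = (3/2)*102 - 47 = 153 - 47 = 106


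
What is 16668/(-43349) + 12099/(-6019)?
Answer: -624804243/260917631 ≈ -2.3946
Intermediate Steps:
16668/(-43349) + 12099/(-6019) = 16668*(-1/43349) + 12099*(-1/6019) = -16668/43349 - 12099/6019 = -624804243/260917631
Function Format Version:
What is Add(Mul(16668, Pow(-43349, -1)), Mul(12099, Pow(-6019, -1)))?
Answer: Rational(-624804243, 260917631) ≈ -2.3946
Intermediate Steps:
Add(Mul(16668, Pow(-43349, -1)), Mul(12099, Pow(-6019, -1))) = Add(Mul(16668, Rational(-1, 43349)), Mul(12099, Rational(-1, 6019))) = Add(Rational(-16668, 43349), Rational(-12099, 6019)) = Rational(-624804243, 260917631)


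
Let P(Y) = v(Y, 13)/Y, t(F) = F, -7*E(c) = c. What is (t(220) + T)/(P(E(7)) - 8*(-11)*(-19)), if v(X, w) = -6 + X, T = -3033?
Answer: 2813/1665 ≈ 1.6895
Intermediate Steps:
E(c) = -c/7
P(Y) = (-6 + Y)/Y
(t(220) + T)/(P(E(7)) - 8*(-11)*(-19)) = (220 - 3033)/((-6 - ⅐*7)/((-⅐*7)) - 8*(-11)*(-19)) = -2813/((-6 - 1)/(-1) + 88*(-19)) = -2813/(-1*(-7) - 1672) = -2813/(7 - 1672) = -2813/(-1665) = -2813*(-1/1665) = 2813/1665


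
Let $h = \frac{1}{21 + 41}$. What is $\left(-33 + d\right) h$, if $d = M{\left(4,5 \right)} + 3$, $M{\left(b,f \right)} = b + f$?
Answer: $- \frac{21}{62} \approx -0.33871$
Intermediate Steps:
$h = \frac{1}{62} \approx 0.016129$
$d = 12$ ($d = \left(4 + 5\right) + 3 = 9 + 3 = 12$)
$\left(-33 + d\right) h = \left(-33 + 12\right) \frac{1}{62} = \left(-21\right) \frac{1}{62} = - \frac{21}{62}$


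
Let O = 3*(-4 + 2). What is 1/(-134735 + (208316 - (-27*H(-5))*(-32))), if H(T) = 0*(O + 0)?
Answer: 1/73581 ≈ 1.3590e-5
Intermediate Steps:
O = -6 (O = 3*(-2) = -6)
H(T) = 0 (H(T) = 0*(-6 + 0) = 0*(-6) = 0)
1/(-134735 + (208316 - (-27*H(-5))*(-32))) = 1/(-134735 + (208316 - (-27*0)*(-32))) = 1/(-134735 + (208316 - 0*(-32))) = 1/(-134735 + (208316 - 1*0)) = 1/(-134735 + (208316 + 0)) = 1/(-134735 + 208316) = 1/73581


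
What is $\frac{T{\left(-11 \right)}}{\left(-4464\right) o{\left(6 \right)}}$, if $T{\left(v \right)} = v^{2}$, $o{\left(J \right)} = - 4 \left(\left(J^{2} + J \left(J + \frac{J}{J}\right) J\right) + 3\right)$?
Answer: $\frac{121}{5196096} \approx 2.3287 \cdot 10^{-5}$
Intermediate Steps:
$o{\left(J \right)} = -12 - 4 J^{2} - 4 J^{2} \left(1 + J\right)$ ($o{\left(J \right)} = - 4 \left(\left(J^{2} + J \left(J + 1\right) J\right) + 3\right) = - 4 \left(\left(J^{2} + J \left(1 + J\right) J\right) + 3\right) = - 4 \left(\left(J^{2} + J^{2} \left(1 + J\right)\right) + 3\right) = - 4 \left(3 + J^{2} + J^{2} \left(1 + J\right)\right) = -12 - 4 J^{2} - 4 J^{2} \left(1 + J\right)$)
$\frac{T{\left(-11 \right)}}{\left(-4464\right) o{\left(6 \right)}} = \frac{\left(-11\right)^{2}}{\left(-4464\right) \left(-12 - 8 \cdot 6^{2} - 4 \cdot 6^{3}\right)} = \frac{121}{\left(-4464\right) \left(-12 - 288 - 864\right)} = \frac{121}{\left(-4464\right) \left(-1164\right)} = \frac{121}{5196096}$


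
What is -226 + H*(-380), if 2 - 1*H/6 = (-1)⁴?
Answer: -2506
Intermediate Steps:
H = 6 (H = 12 - 6*(-1)⁴ = 12 - 6*1 = 12 - 6 = 6)
-226 + H*(-380) = -226 + 6*(-380) = -226 - 2280 = -2506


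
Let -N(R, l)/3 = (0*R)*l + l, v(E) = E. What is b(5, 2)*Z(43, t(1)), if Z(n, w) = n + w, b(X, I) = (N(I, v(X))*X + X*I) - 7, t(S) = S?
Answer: -3168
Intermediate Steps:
N(R, l) = -3*l (N(R, l) = -3*((0*R)*l + l) = -3*(0*l + l) = -3*(0 + l) = -3*l)
b(X, I) = -7 - 3*X² + I*X (b(X, I) = ((-3*X)*X + X*I) - 7 = (-3*X² + I*X) - 7 = -7 - 3*X² + I*X)
b(5, 2)*Z(43, t(1)) = (-7 - 3*5² + 2*5)*(43 + 1) = (-7 - 3*25 + 10)*44 = (-7 - 75 + 10)*44 = -72*44 = -3168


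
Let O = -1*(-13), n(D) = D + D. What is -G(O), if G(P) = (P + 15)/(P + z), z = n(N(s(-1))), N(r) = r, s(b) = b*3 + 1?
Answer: -28/9 ≈ -3.1111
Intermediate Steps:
s(b) = 1 + 3*b (s(b) = 3*b + 1 = 1 + 3*b)
n(D) = 2*D
z = -4 (z = 2*(1 + 3*(-1)) = 2*(1 - 3) = 2*(-2) = -4)
O = 13
G(P) = (15 + P)/(-4 + P) (G(P) = (P + 15)/(P - 4) = (15 + P)/(-4 + P))
-G(O) = -(15 + 13)/(-4 + 13) = -28/9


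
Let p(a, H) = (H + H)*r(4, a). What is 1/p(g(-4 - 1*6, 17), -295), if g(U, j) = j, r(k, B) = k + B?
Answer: -1/12390 ≈ -8.0710e-5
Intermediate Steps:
r(k, B) = B + k
p(a, H) = 2*H*(4 + a) (p(a, H) = (H + H)*(a + 4) = (2*H)*(4 + a) = 2*H*(4 + a))
1/p(g(-4 - 1*6, 17), -295) = 1/(2*(-295)*(4 + 17)) = 1/(2*(-295)*21) = 1/(-12390) = -1/12390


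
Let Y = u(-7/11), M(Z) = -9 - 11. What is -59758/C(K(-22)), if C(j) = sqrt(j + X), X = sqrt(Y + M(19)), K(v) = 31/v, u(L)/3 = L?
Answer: -59758*sqrt(22)/sqrt(-31 + 2*I*sqrt(2651)) ≈ -16124.0 + 21692.0*I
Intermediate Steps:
u(L) = 3*L
M(Z) = -20
Y = -21/11 (Y = 3*(-7/11) = -21/11 ≈ -1.9091)
X = I*sqrt(2651)/11 (X = sqrt(-21/11 - 20) = sqrt(-241/11) = I*sqrt(2651)/11 ≈ 4.6807*I)
C(j) = sqrt(j + I*sqrt(2651)/11)
-59758/C(K(-22)) = -59758*11/sqrt(121*(31/(-22)) + 11*I*sqrt(2651)) = -59758*11/sqrt(121*(31*(-1/22)) + 11*I*sqrt(2651)) = -59758*11/sqrt(121*(-31/22) + 11*I*sqrt(2651)) = -59758*11/sqrt(-341/2 + 11*I*sqrt(2651)) = -657338/sqrt(-341/2 + 11*I*sqrt(2651))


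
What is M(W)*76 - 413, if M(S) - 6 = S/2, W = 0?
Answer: 43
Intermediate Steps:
M(S) = 6 + S/2
M(W)*76 - 413 = (6 + (½)*0)*76 - 413 = (6 + 0)*76 - 413 = 6*76 - 413 = 456 - 413 = 43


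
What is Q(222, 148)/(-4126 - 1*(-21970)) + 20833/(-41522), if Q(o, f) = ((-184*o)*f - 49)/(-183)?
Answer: 91497145075/67794048972 ≈ 1.3496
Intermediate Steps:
Q(o, f) = 49/183 + 184*f*o/183 (Q(o, f) = (-184*f*o - 49)*(-1/183) = (-49 - 184*f*o)*(-1/183) = 49/183 + 184*f*o/183)
Q(222, 148)/(-4126 - 1*(-21970)) + 20833/(-41522) = (49/183 + (184/183)*148*222)/(-4126 - 1*(-21970)) + 20833/(-41522) = (49/183 + 2015168/61)/(-4126 + 21970) + 20833*(-1/41522) = (6045553/183)/17844 - 20833/41522 = (6045553/183)*(1/17844) - 20833/41522 = 6045553/3265452 - 20833/41522 = 91497145075/67794048972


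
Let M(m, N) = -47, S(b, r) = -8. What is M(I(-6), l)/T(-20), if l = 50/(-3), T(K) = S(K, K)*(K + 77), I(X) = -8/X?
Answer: 47/456 ≈ 0.10307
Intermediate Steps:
T(K) = -616 - 8*K (T(K) = -8*(K + 77) = -8*(77 + K) = -616 - 8*K)
l = -50/3 (l = 50*(-⅓) = -50/3 ≈ -16.667)
M(I(-6), l)/T(-20) = -47/(-616 - 8*(-20)) = -47/(-616 + 160) = -47/(-456) = -47*(-1/456) = 47/456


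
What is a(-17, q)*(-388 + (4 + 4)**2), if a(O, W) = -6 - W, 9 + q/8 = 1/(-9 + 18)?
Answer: -21096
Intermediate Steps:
q = -640/9 (q = -72 + 8/(-9 + 18) = -72 + 8/9 = -640/9 ≈ -71.111)
a(-17, q)*(-388 + (4 + 4)**2) = (-6 - 1*(-640/9))*(-388 + (4 + 4)**2) = (-6 + 640/9)*(-388 + 8**2) = 586*(-388 + 64)/9 = (586/9)*(-324) = -21096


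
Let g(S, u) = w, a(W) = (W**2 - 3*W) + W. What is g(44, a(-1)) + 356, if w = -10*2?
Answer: 336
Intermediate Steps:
a(W) = W**2 - 2*W
w = -20
g(S, u) = -20
g(44, a(-1)) + 356 = -20 + 356 = 336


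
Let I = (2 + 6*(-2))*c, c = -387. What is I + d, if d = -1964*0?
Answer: 3870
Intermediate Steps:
I = 3870 (I = (2 + 6*(-2))*(-387) = (2 - 12)*(-387) = -10*(-387) = 3870)
d = 0
I + d = 3870 + 0 = 3870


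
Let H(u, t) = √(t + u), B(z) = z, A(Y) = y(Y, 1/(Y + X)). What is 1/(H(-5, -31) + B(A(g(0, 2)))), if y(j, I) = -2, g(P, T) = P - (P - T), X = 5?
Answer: -1/20 - 3*I/20 ≈ -0.05 - 0.15*I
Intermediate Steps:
g(P, T) = T (g(P, T) = P + (T - P) = T)
A(Y) = -2
1/(H(-5, -31) + B(A(g(0, 2)))) = 1/(√(-31 - 5) - 2) = 1/(√(-36) - 2) = 1/(6*I - 2) = 1/(-2 + 6*I) = (-2 - 6*I)/40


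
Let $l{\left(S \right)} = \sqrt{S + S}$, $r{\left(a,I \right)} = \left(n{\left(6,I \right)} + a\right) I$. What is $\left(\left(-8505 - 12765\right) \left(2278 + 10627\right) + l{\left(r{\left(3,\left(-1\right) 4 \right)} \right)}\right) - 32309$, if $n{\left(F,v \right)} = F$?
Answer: $-274521659 + 6 i \sqrt{2} \approx -2.7452 \cdot 10^{8} + 8.4853 i$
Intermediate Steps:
$r{\left(a,I \right)} = I \left(6 + a\right)$ ($r{\left(a,I \right)} = \left(6 + a\right) I = I \left(6 + a\right)$)
$l{\left(S \right)} = \sqrt{2} \sqrt{S}$ ($l{\left(S \right)} = \sqrt{2 S} = \sqrt{2} \sqrt{S}$)
$\left(\left(-8505 - 12765\right) \left(2278 + 10627\right) + l{\left(r{\left(3,\left(-1\right) 4 \right)} \right)}\right) - 32309 = \left(\left(-8505 - 12765\right) \left(2278 + 10627\right) + \sqrt{2} \sqrt{\left(-1\right) 4 \left(6 + 3\right)}\right) - 32309 = \left(\left(-21270\right) 12905 + \sqrt{2} \sqrt{\left(-4\right) 9}\right) - 32309 = \left(-274489350 + \sqrt{2} \sqrt{-36}\right) - 32309 = \left(-274489350 + \sqrt{2} \cdot 6 i\right) - 32309 = \left(-274489350 + 6 i \sqrt{2}\right) - 32309 = -274521659 + 6 i \sqrt{2}$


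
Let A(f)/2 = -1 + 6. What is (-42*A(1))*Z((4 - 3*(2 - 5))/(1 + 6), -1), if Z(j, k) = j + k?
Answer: -360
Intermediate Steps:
A(f) = 10 (A(f) = 2*(-1 + 6) = 2*5 = 10)
(-42*A(1))*Z((4 - 3*(2 - 5))/(1 + 6), -1) = (-42*10)*((4 - 3*(2 - 5))/(1 + 6) - 1) = -420*((4 - 3*(-3))/7 - 1) = -420*((4 + 9)*(1/7) - 1) = -420*(13*(1/7) - 1) = -420*(13/7 - 1) = -420*6/7 = -360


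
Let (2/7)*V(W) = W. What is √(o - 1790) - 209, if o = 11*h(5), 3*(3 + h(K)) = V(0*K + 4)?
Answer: -209 + I*√15945/3 ≈ -209.0 + 42.091*I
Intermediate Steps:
V(W) = 7*W/2
h(K) = 5/3 (h(K) = -3 + (7*(0*K + 4)/2)/3 = -3 + (7*(0 + 4)/2)/3 = -3 + ((7/2)*4)/3 = -3 + (⅓)*14 = -3 + 14/3 = 5/3)
o = 55/3 (o = 11*(5/3) = 55/3 ≈ 18.333)
√(o - 1790) - 209 = √(55/3 - 1790) - 209 = √(-5315/3) - 209 = I*√15945/3 - 209 = -209 + I*√15945/3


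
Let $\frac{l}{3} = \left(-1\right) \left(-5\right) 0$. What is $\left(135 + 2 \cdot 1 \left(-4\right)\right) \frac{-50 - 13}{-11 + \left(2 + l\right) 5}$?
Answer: $8001$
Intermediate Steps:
$l = 0$ ($l = 3 \left(-1\right) \left(-5\right) 0 = 3 \cdot 5 \cdot 0 = 3 \cdot 0 = 0$)
$\left(135 + 2 \cdot 1 \left(-4\right)\right) \frac{-50 - 13}{-11 + \left(2 + l\right) 5} = \left(135 + 2 \cdot 1 \left(-4\right)\right) \frac{-50 - 13}{-11 + \left(2 + 0\right) 5} = \left(135 + 2 \left(-4\right)\right) \left(- \frac{63}{-11 + 2 \cdot 5}\right) = \left(135 - 8\right) \left(- \frac{63}{-11 + 10}\right) = 127 \left(- \frac{63}{-1}\right) = 127 \left(\left(-63\right) \left(-1\right)\right) = 127 \cdot 63 = 8001$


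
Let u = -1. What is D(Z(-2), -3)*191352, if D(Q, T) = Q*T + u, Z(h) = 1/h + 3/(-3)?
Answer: 669732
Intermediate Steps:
Z(h) = -1 + 1/h (Z(h) = 1/h + 3*(-⅓) = 1/h - 1 = -1 + 1/h)
D(Q, T) = -1 + Q*T (D(Q, T) = Q*T - 1 = -1 + Q*T)
D(Z(-2), -3)*191352 = (-1 + ((1 - 1*(-2))/(-2))*(-3))*191352 = (-1 - (1 + 2)/2*(-3))*191352 = (-1 - ½*3*(-3))*191352 = (-1 - 3/2*(-3))*191352 = (-1 + 9/2)*191352 = (7/2)*191352 = 669732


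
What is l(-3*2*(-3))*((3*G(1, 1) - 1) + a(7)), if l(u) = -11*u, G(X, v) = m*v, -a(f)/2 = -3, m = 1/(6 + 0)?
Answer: -1089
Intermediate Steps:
m = 1/6 ≈ 0.16667
a(f) = 6 (a(f) = -2*(-3) = 6)
G(X, v) = v/6
l(-3*2*(-3))*((3*G(1, 1) - 1) + a(7)) = (-11*(-3*2)*(-3))*((3*((1/6)*1) - 1) + 6) = (-(-66)*(-3))*((3*(1/6) - 1) + 6) = (-11*18)*((1/2 - 1) + 6) = -198*(-1/2 + 6) = -198*11/2 = -1089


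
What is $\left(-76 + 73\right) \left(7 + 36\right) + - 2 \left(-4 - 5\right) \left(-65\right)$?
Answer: $-1299$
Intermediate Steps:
$\left(-76 + 73\right) \left(7 + 36\right) + - 2 \left(-4 - 5\right) \left(-65\right) = \left(-3\right) 43 + \left(-2\right) \left(-9\right) \left(-65\right) = -129 + 18 \left(-65\right) = -129 - 1170 = -1299$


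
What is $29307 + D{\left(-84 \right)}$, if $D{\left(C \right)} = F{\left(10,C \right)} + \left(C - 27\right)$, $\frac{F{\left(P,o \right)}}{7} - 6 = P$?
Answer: $29308$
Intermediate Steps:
$F{\left(P,o \right)} = 42 + 7 P$
$D{\left(C \right)} = 85 + C$ ($D{\left(C \right)} = \left(42 + 7 \cdot 10\right) + \left(C - 27\right) = \left(42 + 70\right) + \left(-27 + C\right) = 112 + \left(-27 + C\right) = 85 + C$)
$29307 + D{\left(-84 \right)} = 29307 + \left(85 - 84\right) = 29307 + 1 = 29308$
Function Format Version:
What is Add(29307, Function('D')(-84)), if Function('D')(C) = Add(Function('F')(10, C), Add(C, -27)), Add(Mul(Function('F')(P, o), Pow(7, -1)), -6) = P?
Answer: 29308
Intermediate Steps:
Function('F')(P, o) = Add(42, Mul(7, P))
Function('D')(C) = Add(85, C) (Function('D')(C) = Add(Add(42, Mul(7, 10)), Add(C, -27)) = Add(Add(42, 70), Add(-27, C)) = Add(112, Add(-27, C)) = Add(85, C))
Add(29307, Function('D')(-84)) = Add(29307, Add(85, -84)) = Add(29307, 1) = 29308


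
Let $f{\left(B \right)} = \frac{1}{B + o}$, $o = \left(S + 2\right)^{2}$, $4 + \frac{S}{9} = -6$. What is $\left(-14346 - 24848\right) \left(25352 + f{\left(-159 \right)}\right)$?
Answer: $- \frac{7536807133674}{7585} \approx -9.9365 \cdot 10^{8}$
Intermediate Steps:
$S = -90$ ($S = -36 + 9 \left(-6\right) = -36 - 54 = -90$)
$o = 7744$ ($o = \left(-90 + 2\right)^{2} = \left(-88\right)^{2} = 7744$)
$f{\left(B \right)} = \frac{1}{7744 + B}$ ($f{\left(B \right)} = \frac{1}{B + 7744} = \frac{1}{7744 + B}$)
$\left(-14346 - 24848\right) \left(25352 + f{\left(-159 \right)}\right) = \left(-14346 - 24848\right) \left(25352 + \frac{1}{7744 - 159}\right) = - 39194 \left(25352 + \frac{1}{7585}\right) = \left(-39194\right) \frac{192294921}{7585} = - \frac{7536807133674}{7585}$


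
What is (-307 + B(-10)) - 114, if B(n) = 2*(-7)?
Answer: -435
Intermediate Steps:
B(n) = -14
(-307 + B(-10)) - 114 = (-307 - 14) - 114 = -321 - 114 = -435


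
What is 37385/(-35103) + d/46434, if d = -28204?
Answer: -151443339/90554039 ≈ -1.6724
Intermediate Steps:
37385/(-35103) + d/46434 = 37385/(-35103) - 28204/46434 = 37385*(-1/35103) - 28204*1/46434 = -37385/35103 - 14102/23217 = -151443339/90554039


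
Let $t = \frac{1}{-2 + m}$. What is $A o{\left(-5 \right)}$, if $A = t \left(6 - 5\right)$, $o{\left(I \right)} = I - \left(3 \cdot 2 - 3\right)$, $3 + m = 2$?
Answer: $\frac{8}{3} \approx 2.6667$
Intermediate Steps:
$m = -1$ ($m = -3 + 2 = -1$)
$t = - \frac{1}{3}$ ($t = \frac{1}{-2 - 1} = \frac{1}{-3} = - \frac{1}{3} \approx -0.33333$)
$o{\left(I \right)} = -3 + I$ ($o{\left(I \right)} = I - \left(6 - 3\right) = I - 3 = -3 + I$)
$A = - \frac{1}{3}$ ($A = - \frac{6 - 5}{3} = \left(- \frac{1}{3}\right) 1 = - \frac{1}{3} \approx -0.33333$)
$A o{\left(-5 \right)} = - \frac{-3 - 5}{3} = \left(- \frac{1}{3}\right) \left(-8\right) = \frac{8}{3}$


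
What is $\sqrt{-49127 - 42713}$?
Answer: $8 i \sqrt{1435} \approx 303.05 i$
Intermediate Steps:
$\sqrt{-49127 - 42713} = \sqrt{-91840} = 8 i \sqrt{1435}$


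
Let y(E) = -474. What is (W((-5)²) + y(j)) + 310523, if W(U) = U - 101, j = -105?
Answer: 309973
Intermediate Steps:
W(U) = -101 + U
(W((-5)²) + y(j)) + 310523 = ((-101 + (-5)²) - 474) + 310523 = ((-101 + 25) - 474) + 310523 = (-76 - 474) + 310523 = -550 + 310523 = 309973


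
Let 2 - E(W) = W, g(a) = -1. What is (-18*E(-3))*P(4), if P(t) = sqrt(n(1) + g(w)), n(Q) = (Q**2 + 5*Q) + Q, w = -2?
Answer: -90*sqrt(6) ≈ -220.45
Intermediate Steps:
n(Q) = Q**2 + 6*Q
E(W) = 2 - W
P(t) = sqrt(6) (P(t) = sqrt(1*(6 + 1) - 1) = sqrt(1*7 - 1) = sqrt(7 - 1) = sqrt(6))
(-18*E(-3))*P(4) = (-18*(2 - 1*(-3)))*sqrt(6) = (-18*(2 + 3))*sqrt(6) = (-18*5)*sqrt(6) = -90*sqrt(6)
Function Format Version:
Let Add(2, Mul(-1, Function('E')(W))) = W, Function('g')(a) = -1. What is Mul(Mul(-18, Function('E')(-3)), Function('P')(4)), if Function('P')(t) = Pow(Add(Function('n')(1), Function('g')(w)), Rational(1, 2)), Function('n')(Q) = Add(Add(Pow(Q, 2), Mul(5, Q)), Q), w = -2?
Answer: Mul(-90, Pow(6, Rational(1, 2))) ≈ -220.45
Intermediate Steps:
Function('n')(Q) = Add(Pow(Q, 2), Mul(6, Q))
Function('E')(W) = Add(2, Mul(-1, W))
Function('P')(t) = Pow(6, Rational(1, 2)) (Function('P')(t) = Pow(Add(Mul(1, Add(6, 1)), -1), Rational(1, 2)) = Pow(Add(Mul(1, 7), -1), Rational(1, 2)) = Pow(Add(7, -1), Rational(1, 2)) = Pow(6, Rational(1, 2)))
Mul(Mul(-18, Function('E')(-3)), Function('P')(4)) = Mul(Mul(-18, Add(2, Mul(-1, -3))), Pow(6, Rational(1, 2))) = Mul(Mul(-18, Add(2, 3)), Pow(6, Rational(1, 2))) = Mul(Mul(-18, 5), Pow(6, Rational(1, 2))) = Mul(-90, Pow(6, Rational(1, 2)))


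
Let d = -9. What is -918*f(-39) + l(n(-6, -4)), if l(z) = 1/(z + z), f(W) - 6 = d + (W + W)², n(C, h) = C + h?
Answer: -111647161/20 ≈ -5.5824e+6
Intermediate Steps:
f(W) = -3 + 4*W² (f(W) = 6 + (-9 + (W + W)²) = 6 + (-9 + (2*W)²) = 6 + (-9 + 4*W²) = -3 + 4*W²)
l(z) = 1/(2*z)
-918*f(-39) + l(n(-6, -4)) = -918*(-3 + 4*(-39)²) + 1/(2*(-6 - 4)) = -918*(-3 + 4*1521) + (½)/(-10) = -918*(-3 + 6084) + (½)*(-⅒) = -918*6081 - 1/20 = -5582358 - 1/20 = -111647161/20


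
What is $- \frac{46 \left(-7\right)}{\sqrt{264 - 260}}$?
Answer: $161$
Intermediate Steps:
$- \frac{46 \left(-7\right)}{\sqrt{264 - 260}} = - \frac{-322}{\sqrt{4}} = - \frac{-322}{2} = \left(-1\right) \left(-161\right) = 161$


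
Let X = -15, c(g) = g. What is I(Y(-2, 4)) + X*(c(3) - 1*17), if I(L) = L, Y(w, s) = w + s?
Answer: 212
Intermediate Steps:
Y(w, s) = s + w
I(Y(-2, 4)) + X*(c(3) - 1*17) = (4 - 2) - 15*(3 - 1*17) = 2 - 15*(3 - 17) = 2 - 15*(-14) = 2 + 210 = 212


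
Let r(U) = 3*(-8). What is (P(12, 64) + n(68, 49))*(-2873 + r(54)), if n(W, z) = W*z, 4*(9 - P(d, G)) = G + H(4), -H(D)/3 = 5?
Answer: -38573555/4 ≈ -9.6434e+6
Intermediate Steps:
H(D) = -15 (H(D) = -3*5 = -15)
P(d, G) = 51/4 - G/4 (P(d, G) = 9 - (G - 15)/4 = 9 - (-15 + G)/4 = 9 + (15/4 - G/4) = 51/4 - G/4)
r(U) = -24
(P(12, 64) + n(68, 49))*(-2873 + r(54)) = ((51/4 - ¼*64) + 68*49)*(-2873 - 24) = ((51/4 - 16) + 3332)*(-2897) = (-13/4 + 3332)*(-2897) = (13315/4)*(-2897) = -38573555/4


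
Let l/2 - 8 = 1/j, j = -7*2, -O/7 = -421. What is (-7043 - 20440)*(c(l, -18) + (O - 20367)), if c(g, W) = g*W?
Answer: 3406188054/7 ≈ 4.8660e+8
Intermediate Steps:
O = 2947 (O = -7*(-421) = 2947)
j = -14
l = 111/7 (l = 16 + 2/(-14) = 16 + 2*(-1/14) = 16 - 1/7 = 111/7 ≈ 15.857)
c(g, W) = W*g
(-7043 - 20440)*(c(l, -18) + (O - 20367)) = (-7043 - 20440)*(-18*111/7 + (2947 - 20367)) = -27483*(-1998/7 - 17420) = -27483*(-123938/7) = 3406188054/7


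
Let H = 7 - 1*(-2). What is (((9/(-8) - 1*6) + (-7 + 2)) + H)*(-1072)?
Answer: 3350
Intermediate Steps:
H = 9 (H = 7 + 2 = 9)
(((9/(-8) - 1*6) + (-7 + 2)) + H)*(-1072) = (((9/(-8) - 1*6) + (-7 + 2)) + 9)*(-1072) = (((9*(-⅛) - 6) - 5) + 9)*(-1072) = (((-9/8 - 6) - 5) + 9)*(-1072) = ((-57/8 - 5) + 9)*(-1072) = (-97/8 + 9)*(-1072) = -25/8*(-1072) = 3350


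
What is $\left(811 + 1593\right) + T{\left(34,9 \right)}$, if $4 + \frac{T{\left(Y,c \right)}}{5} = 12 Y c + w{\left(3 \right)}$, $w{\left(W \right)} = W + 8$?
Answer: $20799$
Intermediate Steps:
$w{\left(W \right)} = 8 + W$
$T{\left(Y,c \right)} = 35 + 60 Y c$ ($T{\left(Y,c \right)} = -20 + 5 \left(12 Y c + \left(8 + 3\right)\right) = -20 + 5 \left(12 Y c + 11\right) = -20 + 5 \left(11 + 12 Y c\right) = -20 + \left(55 + 60 Y c\right) = 35 + 60 Y c$)
$\left(811 + 1593\right) + T{\left(34,9 \right)} = \left(811 + 1593\right) + \left(35 + 60 \cdot 34 \cdot 9\right) = 2404 + \left(35 + 18360\right) = 2404 + 18395 = 20799$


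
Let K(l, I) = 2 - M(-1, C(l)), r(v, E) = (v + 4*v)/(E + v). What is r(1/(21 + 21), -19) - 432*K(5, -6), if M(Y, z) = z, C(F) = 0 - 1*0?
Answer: -688613/797 ≈ -864.01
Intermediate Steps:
C(F) = 0 (C(F) = 0 + 0 = 0)
r(v, E) = 5*v/(E + v) (r(v, E) = (5*v)/(E + v) = 5*v/(E + v))
K(l, I) = 2 (K(l, I) = 2 - 1*0 = 2 + 0 = 2)
r(1/(21 + 21), -19) - 432*K(5, -6) = 5/((21 + 21)*(-19 + 1/(21 + 21))) - 432*2 = 5/(42*(-19 + 1/42)) - 864 = 5*(1/42)/(-19 + 1/42) - 864 = 5*(1/42)/(-797/42) - 864 = 5*(1/42)*(-42/797) - 864 = -5/797 - 864 = -688613/797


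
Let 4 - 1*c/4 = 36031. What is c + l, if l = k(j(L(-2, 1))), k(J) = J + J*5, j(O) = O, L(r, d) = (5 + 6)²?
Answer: -143382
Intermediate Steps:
c = -144108 (c = 16 - 4*36031 = 16 - 144124 = -144108)
L(r, d) = 121 (L(r, d) = 11² = 121)
k(J) = 6*J (k(J) = J + 5*J = 6*J)
l = 726 (l = 6*121 = 726)
c + l = -144108 + 726 = -143382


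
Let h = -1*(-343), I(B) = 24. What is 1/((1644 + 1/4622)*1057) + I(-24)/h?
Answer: 27537440534/393552684217 ≈ 0.069971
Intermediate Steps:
h = 343
1/((1644 + 1/4622)*1057) + I(-24)/h = 1/((1644 + 1/4622)*1057) + 24/343 = (1/1057)/(1644 + 1/4622) + 24*(1/343) = (1/1057)/(7598569/4622) + 24/343 = (4622/7598569)*(1/1057) + 24/343 = 4622/8031687433 + 24/343 = 27537440534/393552684217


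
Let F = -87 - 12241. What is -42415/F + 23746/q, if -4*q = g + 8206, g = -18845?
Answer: 1622215937/131157592 ≈ 12.368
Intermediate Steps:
q = 10639/4 (q = -(-18845 + 8206)/4 = -¼*(-10639) = 10639/4 ≈ 2659.8)
F = -12328
-42415/F + 23746/q = -42415/(-12328) + 23746/(10639/4) = -42415*(-1/12328) + 23746*(4/10639) = 42415/12328 + 94984/10639 = 1622215937/131157592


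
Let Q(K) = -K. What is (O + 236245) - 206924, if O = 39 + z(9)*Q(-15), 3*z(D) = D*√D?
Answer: 29495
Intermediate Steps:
z(D) = D^(3/2)/3 (z(D) = (D*√D)/3 = D^(3/2)/3)
O = 174 (O = 39 + (9^(3/2)/3)*(-1*(-15)) = 39 + ((⅓)*27)*15 = 39 + 9*15 = 39 + 135 = 174)
(O + 236245) - 206924 = (174 + 236245) - 206924 = 236419 - 206924 = 29495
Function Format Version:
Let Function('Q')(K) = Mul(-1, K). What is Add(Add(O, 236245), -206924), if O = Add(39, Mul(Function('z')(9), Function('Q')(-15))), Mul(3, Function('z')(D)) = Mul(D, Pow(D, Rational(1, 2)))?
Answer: 29495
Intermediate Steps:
Function('z')(D) = Mul(Rational(1, 3), Pow(D, Rational(3, 2))) (Function('z')(D) = Mul(Rational(1, 3), Mul(D, Pow(D, Rational(1, 2)))) = Mul(Rational(1, 3), Pow(D, Rational(3, 2))))
O = 174 (O = Add(39, Mul(Mul(Rational(1, 3), Pow(9, Rational(3, 2))), Mul(-1, -15))) = Add(39, Mul(Mul(Rational(1, 3), 27), 15)) = Add(39, Mul(9, 15)) = Add(39, 135) = 174)
Add(Add(O, 236245), -206924) = Add(Add(174, 236245), -206924) = Add(236419, -206924) = 29495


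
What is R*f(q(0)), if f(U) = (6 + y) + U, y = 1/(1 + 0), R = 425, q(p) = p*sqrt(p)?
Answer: 2975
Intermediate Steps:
q(p) = p**(3/2)
y = 1 (y = 1/1 = 1)
f(U) = 7 + U (f(U) = (6 + 1) + U = 7 + U)
R*f(q(0)) = 425*(7 + 0**(3/2)) = 425*(7 + 0) = 425*7 = 2975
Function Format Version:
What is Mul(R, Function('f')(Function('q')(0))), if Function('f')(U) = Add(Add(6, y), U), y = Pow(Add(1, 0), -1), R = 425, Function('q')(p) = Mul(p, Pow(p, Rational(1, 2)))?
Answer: 2975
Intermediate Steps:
Function('q')(p) = Pow(p, Rational(3, 2))
y = 1 (y = Pow(1, -1) = 1)
Function('f')(U) = Add(7, U) (Function('f')(U) = Add(Add(6, 1), U) = Add(7, U))
Mul(R, Function('f')(Function('q')(0))) = Mul(425, Add(7, Pow(0, Rational(3, 2)))) = Mul(425, Add(7, 0)) = Mul(425, 7) = 2975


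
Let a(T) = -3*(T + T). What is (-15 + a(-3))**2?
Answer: 9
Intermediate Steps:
a(T) = -6*T
(-15 + a(-3))**2 = (-15 - 6*(-3))**2 = (-15 + 18)**2 = 3**2 = 9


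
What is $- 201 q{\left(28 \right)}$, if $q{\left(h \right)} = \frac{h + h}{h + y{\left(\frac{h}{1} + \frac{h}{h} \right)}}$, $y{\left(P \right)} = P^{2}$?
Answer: $- \frac{11256}{869} \approx -12.953$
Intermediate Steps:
$q{\left(h \right)} = \frac{2 h}{h + \left(1 + h\right)^{2}}$ ($q{\left(h \right)} = \frac{h + h}{h + \left(\frac{h}{1} + \frac{h}{h}\right)^{2}} = \frac{2 h}{h + \left(h 1 + 1\right)^{2}} = \frac{2 h}{h + \left(h + 1\right)^{2}} = \frac{2 h}{h + \left(1 + h\right)^{2}}$)
$- 201 q{\left(28 \right)} = - 201 \cdot 2 \cdot 28 \frac{1}{28 + \left(1 + 28\right)^{2}} = - 201 \cdot 2 \cdot 28 \frac{1}{28 + 29^{2}} = - 201 \cdot 2 \cdot 28 \frac{1}{28 + 841} = - 201 \cdot 2 \cdot 28 \cdot \frac{1}{869} = \left(-201\right) \frac{56}{869} = - \frac{11256}{869}$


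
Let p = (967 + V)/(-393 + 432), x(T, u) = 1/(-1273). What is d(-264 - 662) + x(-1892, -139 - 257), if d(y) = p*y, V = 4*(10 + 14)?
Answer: -1253062313/49647 ≈ -25239.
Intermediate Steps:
V = 96 (V = 4*24 = 96)
x(T, u) = -1/1273
p = 1063/39 (p = (967 + 96)/(-393 + 432) = 1063/39 ≈ 27.256)
d(y) = 1063*y/39
d(-264 - 662) + x(-1892, -139 - 257) = 1063*(-264 - 662)/39 - 1/1273 = (1063/39)*(-926) - 1/1273 = -984338/39 - 1/1273 = -1253062313/49647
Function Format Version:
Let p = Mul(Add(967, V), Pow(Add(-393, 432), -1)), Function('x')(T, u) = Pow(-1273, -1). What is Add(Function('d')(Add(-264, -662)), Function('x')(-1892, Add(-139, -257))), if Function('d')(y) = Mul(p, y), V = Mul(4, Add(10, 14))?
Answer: Rational(-1253062313, 49647) ≈ -25239.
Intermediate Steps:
V = 96 (V = Mul(4, 24) = 96)
Function('x')(T, u) = Rational(-1, 1273)
p = Rational(1063, 39) (p = Mul(Add(967, 96), Pow(Add(-393, 432), -1)) = Mul(1063, Pow(39, -1)) = Mul(1063, Rational(1, 39)) = Rational(1063, 39) ≈ 27.256)
Function('d')(y) = Mul(Rational(1063, 39), y)
Add(Function('d')(Add(-264, -662)), Function('x')(-1892, Add(-139, -257))) = Add(Mul(Rational(1063, 39), Add(-264, -662)), Rational(-1, 1273)) = Add(Mul(Rational(1063, 39), -926), Rational(-1, 1273)) = Add(Rational(-984338, 39), Rational(-1, 1273)) = Rational(-1253062313, 49647)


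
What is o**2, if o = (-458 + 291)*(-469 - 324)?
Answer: 17537969761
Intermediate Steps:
o = 132431 (o = -167*(-793) = 132431)
o**2 = 132431**2 = 17537969761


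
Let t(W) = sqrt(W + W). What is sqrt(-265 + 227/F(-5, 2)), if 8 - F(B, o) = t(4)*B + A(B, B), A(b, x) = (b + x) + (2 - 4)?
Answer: sqrt(-50730 - 26500*sqrt(2))/(10*sqrt(2 + sqrt(2))) ≈ 16.073*I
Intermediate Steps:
t(W) = sqrt(2)*sqrt(W) (t(W) = sqrt(2*W) = sqrt(2)*sqrt(W))
A(b, x) = -2 + b + x (A(b, x) = (b + x) - 2 = -2 + b + x)
F(B, o) = 10 - 2*B - 2*B*sqrt(2) (F(B, o) = 8 - ((sqrt(2)*sqrt(4))*B + (-2 + B + B)) = 8 - ((sqrt(2)*2)*B + (-2 + 2*B)) = 8 - ((2*sqrt(2))*B + (-2 + 2*B)) = 8 - (2*B*sqrt(2) + (-2 + 2*B)) = 8 - (-2 + 2*B + 2*B*sqrt(2)) = 8 + (2 - 2*B - 2*B*sqrt(2)) = 10 - 2*B - 2*B*sqrt(2))
sqrt(-265 + 227/F(-5, 2)) = sqrt(-265 + 227/(10 - 2*(-5) - 2*(-5)*sqrt(2))) = sqrt(-265 + 227/(10 + 10 + 10*sqrt(2))) = sqrt(-265 + 227/(20 + 10*sqrt(2)))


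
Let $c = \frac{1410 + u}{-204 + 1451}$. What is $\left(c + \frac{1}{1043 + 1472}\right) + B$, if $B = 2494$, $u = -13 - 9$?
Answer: $\frac{7825187337}{3136205} \approx 2495.1$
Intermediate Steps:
$u = -22$ ($u = -13 - 9 = -22$)
$c = \frac{1388}{1247}$ ($c = \frac{1410 - 22}{-204 + 1451} = \frac{1388}{1247} \approx 1.1131$)
$\left(c + \frac{1}{1043 + 1472}\right) + B = \left(\frac{1388}{1247} + \frac{1}{1043 + 1472}\right) + 2494 = \left(\frac{1388}{1247} + \frac{1}{2515}\right) + 2494 = \frac{3492067}{3136205} + 2494 = \frac{7825187337}{3136205}$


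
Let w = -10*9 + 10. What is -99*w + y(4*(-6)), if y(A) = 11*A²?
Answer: 14256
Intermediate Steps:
w = -80 (w = -90 + 10 = -80)
-99*w + y(4*(-6)) = -99*(-80) + 11*(4*(-6))² = 7920 + 11*(-24)² = 7920 + 11*576 = 7920 + 6336 = 14256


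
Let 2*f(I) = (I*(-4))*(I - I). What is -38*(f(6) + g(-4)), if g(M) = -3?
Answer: 114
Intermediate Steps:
f(I) = 0 (f(I) = ((I*(-4))*(I - I))/2 = (-4*I*0)/2 = (1/2)*0 = 0)
-38*(f(6) + g(-4)) = -38*(0 - 3) = -38*(-3) = 114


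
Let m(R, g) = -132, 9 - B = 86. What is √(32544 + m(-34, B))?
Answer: 2*√8103 ≈ 180.03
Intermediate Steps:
B = -77 (B = 9 - 1*86 = 9 - 86 = -77)
√(32544 + m(-34, B)) = √(32544 - 132) = √32412 = 2*√8103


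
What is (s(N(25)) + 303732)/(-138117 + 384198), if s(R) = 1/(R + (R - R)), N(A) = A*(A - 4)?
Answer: 159459301/129192525 ≈ 1.2343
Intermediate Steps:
N(A) = A*(-4 + A)
s(R) = 1/R (s(R) = 1/(R + 0) = 1/R)
(s(N(25)) + 303732)/(-138117 + 384198) = (1/(25*(-4 + 25)) + 303732)/(-138117 + 384198) = (1/(25*21) + 303732)/246081 = (1/525 + 303732)*(1/246081) = (159459301/525)*(1/246081) = 159459301/129192525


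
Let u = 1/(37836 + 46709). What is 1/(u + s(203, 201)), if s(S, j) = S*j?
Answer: 84545/3449689636 ≈ 2.4508e-5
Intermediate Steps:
u = 1/84545 ≈ 1.1828e-5
1/(u + s(203, 201)) = 1/(1/84545 + 203*201) = 1/(1/84545 + 40803) = 1/(3449689636/84545) = 84545/3449689636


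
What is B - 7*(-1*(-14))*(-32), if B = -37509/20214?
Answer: 21117865/6738 ≈ 3134.1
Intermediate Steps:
B = -12503/6738 (B = -37509*1/20214 = -12503/6738 ≈ -1.8556)
B - 7*(-1*(-14))*(-32) = -12503/6738 - 7*(-1*(-14))*(-32) = -12503/6738 - 7*14*(-32) = -12503/6738 - 98*(-32) = -12503/6738 - 1*(-3136) = -12503/6738 + 3136 = 21117865/6738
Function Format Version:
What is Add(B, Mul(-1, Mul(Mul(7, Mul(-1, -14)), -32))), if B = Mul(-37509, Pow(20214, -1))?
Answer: Rational(21117865, 6738) ≈ 3134.1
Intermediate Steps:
B = Rational(-12503, 6738) (B = Mul(-37509, Rational(1, 20214)) = Rational(-12503, 6738) ≈ -1.8556)
Add(B, Mul(-1, Mul(Mul(7, Mul(-1, -14)), -32))) = Add(Rational(-12503, 6738), Mul(-1, Mul(Mul(7, Mul(-1, -14)), -32))) = Add(Rational(-12503, 6738), Mul(-1, Mul(Mul(7, 14), -32))) = Add(Rational(-12503, 6738), Mul(-1, Mul(98, -32))) = Add(Rational(-12503, 6738), Mul(-1, -3136)) = Add(Rational(-12503, 6738), 3136) = Rational(21117865, 6738)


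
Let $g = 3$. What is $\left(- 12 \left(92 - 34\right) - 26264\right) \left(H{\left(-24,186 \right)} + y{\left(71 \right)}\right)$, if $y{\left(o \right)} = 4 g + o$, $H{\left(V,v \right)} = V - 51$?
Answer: $-215680$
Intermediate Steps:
$H{\left(V,v \right)} = -51 + V$
$y{\left(o \right)} = 12 + o$ ($y{\left(o \right)} = 4 \cdot 3 + o = 12 + o$)
$\left(- 12 \left(92 - 34\right) - 26264\right) \left(H{\left(-24,186 \right)} + y{\left(71 \right)}\right) = \left(- 12 \left(92 - 34\right) - 26264\right) \left(\left(-51 - 24\right) + \left(12 + 71\right)\right) = \left(\left(-12\right) 58 - 26264\right) \left(-75 + 83\right) = \left(-696 - 26264\right) 8 = \left(-26960\right) 8 = -215680$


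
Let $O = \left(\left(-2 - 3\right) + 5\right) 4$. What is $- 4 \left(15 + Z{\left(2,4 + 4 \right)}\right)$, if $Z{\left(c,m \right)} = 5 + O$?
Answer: $-80$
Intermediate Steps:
$O = 0$ ($O = \left(-5 + 5\right) 4 = 0 \cdot 4 = 0$)
$Z{\left(c,m \right)} = 5$ ($Z{\left(c,m \right)} = 5 + 0 = 5$)
$- 4 \left(15 + Z{\left(2,4 + 4 \right)}\right) = - 4 \left(15 + 5\right) = \left(-4\right) 20 = -80$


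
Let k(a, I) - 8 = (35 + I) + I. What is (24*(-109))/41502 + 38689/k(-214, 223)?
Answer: 267398609/3382413 ≈ 79.056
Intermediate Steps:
k(a, I) = 43 + 2*I (k(a, I) = 8 + ((35 + I) + I) = 8 + (35 + 2*I) = 43 + 2*I)
(24*(-109))/41502 + 38689/k(-214, 223) = (24*(-109))/41502 + 38689/(43 + 2*223) = -2616*1/41502 + 38689/(43 + 446) = -436/6917 + 38689/489 = 267398609/3382413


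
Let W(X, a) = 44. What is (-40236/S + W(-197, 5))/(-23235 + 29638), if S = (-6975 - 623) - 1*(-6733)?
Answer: 78296/5538595 ≈ 0.014136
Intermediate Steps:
S = -865 (S = -7598 + 6733 = -865)
(-40236/S + W(-197, 5))/(-23235 + 29638) = (-40236/(-865) + 44)/(-23235 + 29638) = (-40236*(-1/865) + 44)/6403 = (40236/865 + 44)*(1/6403) = (78296/865)*(1/6403) = 78296/5538595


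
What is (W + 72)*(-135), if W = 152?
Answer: -30240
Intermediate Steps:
(W + 72)*(-135) = (152 + 72)*(-135) = 224*(-135) = -30240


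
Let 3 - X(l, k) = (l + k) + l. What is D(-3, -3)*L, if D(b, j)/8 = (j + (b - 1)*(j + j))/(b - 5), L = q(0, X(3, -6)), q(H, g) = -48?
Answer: 1008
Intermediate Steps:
X(l, k) = 3 - k - 2*l (X(l, k) = 3 - ((l + k) + l) = 3 - ((k + l) + l) = 3 - (k + 2*l) = 3 + (-k - 2*l) = 3 - k - 2*l)
L = -48
D(b, j) = 8*(j + 2*j*(-1 + b))/(-5 + b) (D(b, j) = 8*((j + (b - 1)*(j + j))/(b - 5)) = 8*((j + (-1 + b)*(2*j))/(-5 + b)) = 8*((j + 2*j*(-1 + b))/(-5 + b)) = 8*(j + 2*j*(-1 + b))/(-5 + b))
D(-3, -3)*L = (8*(-3)*(-1 + 2*(-3))/(-5 - 3))*(-48) = (8*(-3)*(-1 - 6)/(-8))*(-48) = (8*(-3)*(-1/8)*(-7))*(-48) = -21*(-48) = 1008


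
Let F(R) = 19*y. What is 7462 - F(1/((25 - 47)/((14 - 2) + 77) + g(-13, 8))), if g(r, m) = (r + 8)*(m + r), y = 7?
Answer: 7329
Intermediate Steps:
g(r, m) = (8 + r)*(m + r)
F(R) = 133 (F(R) = 19*7 = 133)
7462 - F(1/((25 - 47)/((14 - 2) + 77) + g(-13, 8))) = 7462 - 1*133 = 7462 - 133 = 7329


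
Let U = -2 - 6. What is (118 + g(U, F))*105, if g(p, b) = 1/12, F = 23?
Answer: 49595/4 ≈ 12399.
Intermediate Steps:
U = -8
g(p, b) = 1/12
(118 + g(U, F))*105 = (118 + 1/12)*105 = (1417/12)*105 = 49595/4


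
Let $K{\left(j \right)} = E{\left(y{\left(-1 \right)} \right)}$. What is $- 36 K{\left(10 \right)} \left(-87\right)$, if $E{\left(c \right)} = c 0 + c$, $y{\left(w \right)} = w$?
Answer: $-3132$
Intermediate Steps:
$E{\left(c \right)} = c$ ($E{\left(c \right)} = 0 + c = c$)
$K{\left(j \right)} = -1$
$- 36 K{\left(10 \right)} \left(-87\right) = \left(-36\right) \left(-1\right) \left(-87\right) = 36 \left(-87\right) = -3132$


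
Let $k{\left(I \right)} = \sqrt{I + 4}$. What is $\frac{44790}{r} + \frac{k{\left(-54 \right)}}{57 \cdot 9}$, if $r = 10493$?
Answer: $\frac{44790}{10493} + \frac{5 i \sqrt{2}}{513} \approx 4.2686 + 0.013784 i$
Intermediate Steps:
$k{\left(I \right)} = \sqrt{4 + I}$
$\frac{44790}{r} + \frac{k{\left(-54 \right)}}{57 \cdot 9} = \frac{44790}{10493} + \frac{\sqrt{4 - 54}}{57 \cdot 9} = 44790 \cdot \frac{1}{10493} + \frac{\sqrt{-50}}{513} = \frac{44790}{10493} + 5 i \sqrt{2} \cdot \frac{1}{513} = \frac{44790}{10493} + \frac{5 i \sqrt{2}}{513}$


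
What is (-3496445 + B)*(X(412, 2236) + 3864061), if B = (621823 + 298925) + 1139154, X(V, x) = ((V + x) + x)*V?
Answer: -8441513098067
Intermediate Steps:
X(V, x) = V*(V + 2*x) (X(V, x) = (V + 2*x)*V = V*(V + 2*x))
B = 2059902 (B = 920748 + 1139154 = 2059902)
(-3496445 + B)*(X(412, 2236) + 3864061) = (-3496445 + 2059902)*(412*(412 + 2*2236) + 3864061) = -1436543*(412*(412 + 4472) + 3864061) = -1436543*(412*4884 + 3864061) = -1436543*(2012208 + 3864061) = -1436543*5876269 = -8441513098067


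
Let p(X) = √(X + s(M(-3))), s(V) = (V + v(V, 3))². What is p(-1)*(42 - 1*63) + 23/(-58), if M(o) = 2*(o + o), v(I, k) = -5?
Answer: -23/58 - 252*√2 ≈ -356.78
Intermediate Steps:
M(o) = 4*o (M(o) = 2*(2*o) = 4*o)
s(V) = (-5 + V)² (s(V) = (V - 5)² = (-5 + V)²)
p(X) = √(289 + X) (p(X) = √(X + (-5 + 4*(-3))²) = √(X + (-5 - 12)²) = √(X + (-17)²) = √(X + 289) = √(289 + X))
p(-1)*(42 - 1*63) + 23/(-58) = √(289 - 1)*(42 - 1*63) + 23/(-58) = √288*(42 - 63) + 23*(-1/58) = (12*√2)*(-21) - 23/58 = -252*√2 - 23/58 = -23/58 - 252*√2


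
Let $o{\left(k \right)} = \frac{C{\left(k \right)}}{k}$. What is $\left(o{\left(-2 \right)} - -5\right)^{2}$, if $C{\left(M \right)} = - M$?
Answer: $16$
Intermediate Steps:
$o{\left(k \right)} = -1$ ($o{\left(k \right)} = \frac{\left(-1\right) k}{k} = -1$)
$\left(o{\left(-2 \right)} - -5\right)^{2} = \left(-1 - -5\right)^{2} = \left(-1 + \left(-55 + 60\right)\right)^{2} = \left(-1 + 5\right)^{2} = 4^{2} = 16$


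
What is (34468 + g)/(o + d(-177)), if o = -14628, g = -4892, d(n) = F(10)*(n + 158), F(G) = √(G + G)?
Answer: -108159432/53492791 + 280972*√5/53492791 ≈ -2.0102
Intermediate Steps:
F(G) = √2*√G (F(G) = √(2*G) = √2*√G)
d(n) = 2*√5*(158 + n) (d(n) = (√2*√10)*(n + 158) = (2*√5)*(158 + n) = 2*√5*(158 + n))
(34468 + g)/(o + d(-177)) = (34468 - 4892)/(-14628 + 2*√5*(158 - 177)) = 29576/(-14628 + 2*√5*(-19)) = 29576/(-14628 - 38*√5)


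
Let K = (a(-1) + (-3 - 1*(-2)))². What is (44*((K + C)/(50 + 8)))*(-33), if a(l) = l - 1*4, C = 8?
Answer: -31944/29 ≈ -1101.5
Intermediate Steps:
a(l) = -4 + l (a(l) = l - 4 = -4 + l)
K = 36 (K = ((-4 - 1) + (-3 - 1*(-2)))² = (-5 + (-3 + 2))² = (-5 - 1)² = (-6)² = 36)
(44*((K + C)/(50 + 8)))*(-33) = (44*((36 + 8)/(50 + 8)))*(-33) = (44*(44/58))*(-33) = (44*(44*(1/58)))*(-33) = (44*(22/29))*(-33) = (968/29)*(-33) = -31944/29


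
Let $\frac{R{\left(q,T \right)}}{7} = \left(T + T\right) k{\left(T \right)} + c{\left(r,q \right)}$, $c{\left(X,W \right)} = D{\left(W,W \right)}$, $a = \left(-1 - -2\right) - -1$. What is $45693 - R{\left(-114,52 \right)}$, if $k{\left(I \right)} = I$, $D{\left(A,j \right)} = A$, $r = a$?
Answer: $8635$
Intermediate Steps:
$a = 2$ ($a = \left(-1 + 2\right) + 1 = 1 + 1 = 2$)
$r = 2$
$c{\left(X,W \right)} = W$
$R{\left(q,T \right)} = 7 q + 14 T^{2}$ ($R{\left(q,T \right)} = 7 \left(\left(T + T\right) T + q\right) = 7 \left(2 T T + q\right) = 7 \left(2 T^{2} + q\right) = 7 \left(q + 2 T^{2}\right) = 7 q + 14 T^{2}$)
$45693 - R{\left(-114,52 \right)} = 45693 - \left(7 \left(-114\right) + 14 \cdot 52^{2}\right) = 45693 - \left(-798 + 14 \cdot 2704\right) = 45693 - \left(-798 + 37856\right) = 45693 - 37058 = 8635$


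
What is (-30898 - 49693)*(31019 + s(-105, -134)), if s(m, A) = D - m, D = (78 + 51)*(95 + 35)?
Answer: -3859825354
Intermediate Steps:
D = 16770 (D = 129*130 = 16770)
s(m, A) = 16770 - m
(-30898 - 49693)*(31019 + s(-105, -134)) = (-30898 - 49693)*(31019 + (16770 - 1*(-105))) = -80591*(31019 + (16770 + 105)) = -80591*(31019 + 16875) = -80591*47894 = -3859825354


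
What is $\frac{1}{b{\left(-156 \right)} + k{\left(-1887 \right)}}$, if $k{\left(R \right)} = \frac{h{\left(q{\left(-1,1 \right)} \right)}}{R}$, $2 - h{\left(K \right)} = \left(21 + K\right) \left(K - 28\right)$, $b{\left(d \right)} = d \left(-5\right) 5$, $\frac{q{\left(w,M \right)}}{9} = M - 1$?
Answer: $\frac{1887}{7358710} \approx 0.00025643$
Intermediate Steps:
$q{\left(w,M \right)} = -9 + 9 M$ ($q{\left(w,M \right)} = 9 \left(M - 1\right) = 9 \left(-1 + M\right) = -9 + 9 M$)
$b{\left(d \right)} = - 25 d$ ($b{\left(d \right)} = - 5 d 5 = - 25 d$)
$h{\left(K \right)} = 2 - \left(-28 + K\right) \left(21 + K\right)$ ($h{\left(K \right)} = 2 - \left(21 + K\right) \left(K - 28\right) = 2 - \left(21 + K\right) \left(-28 + K\right) = 2 - \left(-28 + K\right) \left(21 + K\right)$)
$k{\left(R \right)} = \frac{590}{R}$ ($k{\left(R \right)} = \frac{590 - \left(-9 + 9 \cdot 1\right)^{2} + 7 \left(-9 + 9 \cdot 1\right)}{R} = \frac{590 - \left(-9 + 9\right)^{2} + 7 \left(-9 + 9\right)}{R} = \frac{590 - 0^{2} + 7 \cdot 0}{R} = \frac{590 - 0 + 0}{R} = \frac{590 + 0 + 0}{R} = \frac{590}{R}$)
$\frac{1}{b{\left(-156 \right)} + k{\left(-1887 \right)}} = \frac{1}{\left(-25\right) \left(-156\right) + \frac{590}{-1887}} = \frac{1}{3900 + 590 \left(- \frac{1}{1887}\right)} = \frac{1}{3900 - \frac{590}{1887}} = \frac{1}{\frac{7358710}{1887}} = \frac{1887}{7358710}$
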